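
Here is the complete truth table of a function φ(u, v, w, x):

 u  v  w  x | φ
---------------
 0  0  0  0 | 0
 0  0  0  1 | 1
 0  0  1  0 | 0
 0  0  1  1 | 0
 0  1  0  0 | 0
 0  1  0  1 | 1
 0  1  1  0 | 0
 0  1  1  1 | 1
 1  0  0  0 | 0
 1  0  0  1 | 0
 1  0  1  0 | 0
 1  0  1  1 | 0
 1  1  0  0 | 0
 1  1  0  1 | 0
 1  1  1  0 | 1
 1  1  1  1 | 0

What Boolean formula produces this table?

φ(u, v, w, x) = (((((NOT u AND NOT v) AND NOT w) AND x) OR (((NOT u AND v) AND NOT w) AND x)) OR (((NOT u AND v) AND w) AND x)) OR (((u AND v) AND w) AND NOT x)

The 1-rows are (0,0,0,1), (0,1,0,1), (0,1,1,1), (1,1,1,0). Each contributes one minterm — ¬u·¬v·¬w·x; ¬u·v·¬w·x; ¬u·v·w·x; u·v·w·¬x — and their disjunction is a sum-of-products form of φ.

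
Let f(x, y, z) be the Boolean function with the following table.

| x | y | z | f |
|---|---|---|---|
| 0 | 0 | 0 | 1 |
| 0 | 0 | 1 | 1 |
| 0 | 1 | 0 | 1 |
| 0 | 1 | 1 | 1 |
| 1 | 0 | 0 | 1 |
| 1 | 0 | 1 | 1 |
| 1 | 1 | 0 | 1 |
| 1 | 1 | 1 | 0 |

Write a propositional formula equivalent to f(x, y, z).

f(x, y, z) = NOT ((x AND y) AND z)

The output is 0 only when every input is 1 — NAND of all inputs.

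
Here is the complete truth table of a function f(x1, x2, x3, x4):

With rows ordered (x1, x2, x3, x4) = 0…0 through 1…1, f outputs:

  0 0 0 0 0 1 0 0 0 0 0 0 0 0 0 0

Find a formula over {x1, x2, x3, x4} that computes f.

f(x1, x2, x3, x4) = ((~x1 & x2) & ~x3) & x4

Only row (0,1,0,1) gives 1. That row's minterm ¬x1·x2·¬x3·x4 is f directly.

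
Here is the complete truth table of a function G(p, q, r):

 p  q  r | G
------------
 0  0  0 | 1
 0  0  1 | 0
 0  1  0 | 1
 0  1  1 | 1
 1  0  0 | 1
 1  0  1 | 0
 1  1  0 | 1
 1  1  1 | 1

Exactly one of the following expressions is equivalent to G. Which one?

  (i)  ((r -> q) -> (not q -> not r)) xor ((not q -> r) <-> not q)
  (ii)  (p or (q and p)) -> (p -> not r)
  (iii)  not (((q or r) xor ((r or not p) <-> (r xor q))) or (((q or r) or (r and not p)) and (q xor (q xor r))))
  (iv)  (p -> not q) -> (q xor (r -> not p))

(ii) fails at (0,0,1): the formula yields 1, G is 0.
(iii) fails at (0,1,1): the formula yields 0, G is 1.
(iv) fails at (0,0,1): the formula yields 1, G is 0.
Only (i) survives; checking it on all 8 rows confirms it matches G.

i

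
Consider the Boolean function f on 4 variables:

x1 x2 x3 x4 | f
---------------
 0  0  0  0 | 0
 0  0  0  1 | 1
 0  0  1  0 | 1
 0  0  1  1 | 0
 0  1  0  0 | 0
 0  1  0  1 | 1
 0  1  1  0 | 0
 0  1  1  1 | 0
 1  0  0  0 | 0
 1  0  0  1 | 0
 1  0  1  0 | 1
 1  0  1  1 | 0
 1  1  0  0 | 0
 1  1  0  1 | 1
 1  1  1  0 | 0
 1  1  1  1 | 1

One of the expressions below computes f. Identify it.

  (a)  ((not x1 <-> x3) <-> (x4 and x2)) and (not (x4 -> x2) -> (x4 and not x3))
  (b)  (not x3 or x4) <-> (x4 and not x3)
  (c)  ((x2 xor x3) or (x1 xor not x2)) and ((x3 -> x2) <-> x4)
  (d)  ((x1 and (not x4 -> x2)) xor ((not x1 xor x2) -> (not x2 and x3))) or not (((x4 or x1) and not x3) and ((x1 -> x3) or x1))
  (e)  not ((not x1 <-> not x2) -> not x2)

(a): at (0,0,0,0) it gives 1, but f = 0 — eliminated.
(b): at (0,1,1,0) it gives 1, but f = 0 — eliminated.
(d): at (0,0,0,0) it gives 1, but f = 0 — eliminated.
(e): at (0,0,0,1) it gives 0, but f = 1 — eliminated.
That leaves (c). Evaluating it on every row reproduces the table of f exactly.

c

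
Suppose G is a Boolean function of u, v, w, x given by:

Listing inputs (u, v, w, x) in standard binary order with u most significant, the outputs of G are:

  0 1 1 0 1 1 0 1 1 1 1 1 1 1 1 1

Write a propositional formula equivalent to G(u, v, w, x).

G(u, v, w, x) = not (((((not u and not v) and not w) and not x) or (((not u and not v) and w) and x)) or (((not u and v) and w) and not x))

G is 0 on only 3 rows — (0,0,0,0), (0,0,1,1), (0,1,1,0). Writing each as a minterm (¬u·¬v·¬w·¬x, ¬u·¬v·w·x, ¬u·v·w·¬x) and OR-ing them characterizes exactly where G=0, so G is the negation of that disjunction.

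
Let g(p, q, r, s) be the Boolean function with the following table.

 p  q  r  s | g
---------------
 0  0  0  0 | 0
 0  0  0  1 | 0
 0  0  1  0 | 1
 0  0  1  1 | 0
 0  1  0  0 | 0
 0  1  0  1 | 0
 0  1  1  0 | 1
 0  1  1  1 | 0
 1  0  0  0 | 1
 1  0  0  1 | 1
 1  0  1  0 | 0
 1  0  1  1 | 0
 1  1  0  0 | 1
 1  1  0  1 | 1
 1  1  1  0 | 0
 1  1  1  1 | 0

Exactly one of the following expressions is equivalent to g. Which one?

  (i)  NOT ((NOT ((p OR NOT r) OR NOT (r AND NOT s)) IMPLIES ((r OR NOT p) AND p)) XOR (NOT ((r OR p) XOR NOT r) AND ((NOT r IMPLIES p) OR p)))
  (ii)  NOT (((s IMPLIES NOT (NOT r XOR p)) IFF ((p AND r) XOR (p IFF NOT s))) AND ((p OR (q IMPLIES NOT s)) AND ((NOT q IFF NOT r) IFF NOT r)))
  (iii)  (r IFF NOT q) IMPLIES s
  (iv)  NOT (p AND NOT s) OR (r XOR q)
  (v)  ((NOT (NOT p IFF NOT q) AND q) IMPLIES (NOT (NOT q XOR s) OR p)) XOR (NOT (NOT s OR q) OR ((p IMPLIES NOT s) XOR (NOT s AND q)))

(ii) disagrees with g on (0,0,0,0) (formula → 1, table → 0); rule it out.
(iii) disagrees with g on (0,0,0,0) (formula → 1, table → 0); rule it out.
(iv) disagrees with g on (0,0,0,0) (formula → 1, table → 0); rule it out.
(v) disagrees with g on (0,0,1,0) (formula → 0, table → 1); rule it out.
(i) is the remaining candidate, and it agrees with g on all 16 inputs.

i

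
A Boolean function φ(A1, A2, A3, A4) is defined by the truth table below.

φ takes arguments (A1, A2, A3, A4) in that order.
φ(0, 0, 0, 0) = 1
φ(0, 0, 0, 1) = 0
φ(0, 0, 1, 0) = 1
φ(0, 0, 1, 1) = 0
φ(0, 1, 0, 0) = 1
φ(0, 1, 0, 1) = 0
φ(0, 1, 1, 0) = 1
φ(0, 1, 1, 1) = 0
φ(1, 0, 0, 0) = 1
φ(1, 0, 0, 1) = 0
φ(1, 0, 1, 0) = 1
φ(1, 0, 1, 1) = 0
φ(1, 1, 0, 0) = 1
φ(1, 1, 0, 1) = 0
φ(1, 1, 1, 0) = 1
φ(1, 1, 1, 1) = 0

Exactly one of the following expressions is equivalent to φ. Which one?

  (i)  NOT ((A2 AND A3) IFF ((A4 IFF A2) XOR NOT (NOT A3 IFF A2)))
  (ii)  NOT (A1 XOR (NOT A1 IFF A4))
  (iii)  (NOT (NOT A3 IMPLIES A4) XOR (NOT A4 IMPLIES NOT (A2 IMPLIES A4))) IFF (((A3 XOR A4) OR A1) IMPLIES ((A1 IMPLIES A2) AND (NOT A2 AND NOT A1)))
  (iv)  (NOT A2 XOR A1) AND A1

ii

(i) disagrees with φ on (0,0,0,0) (formula → 0, table → 1); rule it out.
(iii) disagrees with φ on (0,0,0,1) (formula → 1, table → 0); rule it out.
(iv) disagrees with φ on (0,0,0,0) (formula → 0, table → 1); rule it out.
Only (ii) survives; checking it on all 16 rows confirms it matches φ.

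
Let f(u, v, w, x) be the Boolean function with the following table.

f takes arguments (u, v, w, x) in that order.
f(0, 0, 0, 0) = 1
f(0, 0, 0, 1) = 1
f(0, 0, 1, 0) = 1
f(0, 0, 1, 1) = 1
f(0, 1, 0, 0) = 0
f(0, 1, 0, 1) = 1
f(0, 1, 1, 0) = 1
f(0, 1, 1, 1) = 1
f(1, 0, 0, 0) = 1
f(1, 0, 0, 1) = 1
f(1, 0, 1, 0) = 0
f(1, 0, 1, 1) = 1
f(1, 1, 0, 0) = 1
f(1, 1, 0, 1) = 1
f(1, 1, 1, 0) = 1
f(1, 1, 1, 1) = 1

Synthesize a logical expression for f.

f(u, v, w, x) = NOT ((((NOT u AND v) AND NOT w) AND NOT x) OR (((u AND NOT v) AND w) AND NOT x))

There are just 2 zero rows: (0,1,0,0), (1,0,1,0). Their minterms are ¬u·v·¬w·¬x, u·¬v·w·¬x; the OR of those covers precisely the 0-outputs, and negating it yields f.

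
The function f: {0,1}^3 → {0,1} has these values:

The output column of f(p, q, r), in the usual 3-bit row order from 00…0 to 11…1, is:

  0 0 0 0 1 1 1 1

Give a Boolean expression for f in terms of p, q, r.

The output simply equals p.

f(p, q, r) = p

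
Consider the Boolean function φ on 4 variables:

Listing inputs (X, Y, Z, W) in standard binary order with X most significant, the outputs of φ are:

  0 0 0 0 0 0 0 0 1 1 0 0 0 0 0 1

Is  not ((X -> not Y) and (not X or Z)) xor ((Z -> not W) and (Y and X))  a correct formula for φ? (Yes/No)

Check the formula against φ row by row:
  X=0, Y=0, Z=0, W=0: formula gives 0, φ = 0 ✓
  X=0, Y=0, Z=0, W=1: formula gives 0, φ = 0 ✓
  X=0, Y=0, Z=1, W=0: formula gives 0, φ = 0 ✓
  X=0, Y=0, Z=1, W=1: formula gives 0, φ = 0 ✓
  … (the remaining 12 rows also agree.)
Every row agrees, so the formula is equivalent.

Yes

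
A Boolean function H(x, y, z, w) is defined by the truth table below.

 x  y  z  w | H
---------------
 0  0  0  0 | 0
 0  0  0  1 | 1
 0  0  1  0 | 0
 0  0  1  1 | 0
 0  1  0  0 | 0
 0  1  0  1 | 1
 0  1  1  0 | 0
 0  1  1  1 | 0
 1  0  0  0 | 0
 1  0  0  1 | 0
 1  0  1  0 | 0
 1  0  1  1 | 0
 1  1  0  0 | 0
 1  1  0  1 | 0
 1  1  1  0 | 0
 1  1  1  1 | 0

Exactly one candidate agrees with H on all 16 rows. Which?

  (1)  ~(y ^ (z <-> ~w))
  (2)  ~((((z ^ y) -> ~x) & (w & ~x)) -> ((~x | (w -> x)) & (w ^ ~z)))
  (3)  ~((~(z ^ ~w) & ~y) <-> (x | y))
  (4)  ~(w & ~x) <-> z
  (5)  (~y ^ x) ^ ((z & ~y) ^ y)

2

(1) fails at (0,0,0,0): the formula yields 1, H is 0.
(3) fails at (0,0,1,0): the formula yields 1, H is 0.
(4) fails at (0,0,1,0): the formula yields 1, H is 0.
(5) fails at (0,0,0,0): the formula yields 1, H is 0.
That leaves (2). Evaluating it on every row reproduces the table of H exactly.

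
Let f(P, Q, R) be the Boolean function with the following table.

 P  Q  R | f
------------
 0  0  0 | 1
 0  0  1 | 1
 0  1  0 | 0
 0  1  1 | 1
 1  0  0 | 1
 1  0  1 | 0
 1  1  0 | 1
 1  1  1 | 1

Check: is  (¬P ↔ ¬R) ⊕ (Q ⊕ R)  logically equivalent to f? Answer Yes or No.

Test each input against both f and the formula:
  P=0, Q=0, R=0: formula gives 1, f = 1 ✓
  P=0, Q=0, R=1: formula gives 1, f = 1 ✓
  P=0, Q=1, R=0: formula gives 0, f = 0 ✓
  P=0, Q=1, R=1: formula gives 0, but f = 1 ✗
Since they disagree at (0,1,1), the expression is not a correct formula for f.

No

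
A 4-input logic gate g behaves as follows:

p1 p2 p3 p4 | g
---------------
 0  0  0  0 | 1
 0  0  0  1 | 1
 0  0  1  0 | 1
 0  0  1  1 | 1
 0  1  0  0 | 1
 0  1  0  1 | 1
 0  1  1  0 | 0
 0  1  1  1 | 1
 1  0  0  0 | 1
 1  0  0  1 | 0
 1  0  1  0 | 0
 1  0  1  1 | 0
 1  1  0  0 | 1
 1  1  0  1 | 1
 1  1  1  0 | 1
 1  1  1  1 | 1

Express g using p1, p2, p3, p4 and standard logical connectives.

g(p1, p2, p3, p4) = ((((((p1' · p2) · p3) · p4') + (((p1 · p2') · p3') · p4)) + (((p1 · p2') · p3) · p4')) + (((p1 · p2') · p3) · p4))'

g is 0 on only 4 rows — (0,1,1,0), (1,0,0,1), (1,0,1,0), (1,0,1,1). Writing each as a minterm (¬p1·p2·p3·¬p4, p1·¬p2·¬p3·p4, p1·¬p2·p3·¬p4, p1·¬p2·p3·p4) and OR-ing them characterizes exactly where g=0, so g is the negation of that disjunction.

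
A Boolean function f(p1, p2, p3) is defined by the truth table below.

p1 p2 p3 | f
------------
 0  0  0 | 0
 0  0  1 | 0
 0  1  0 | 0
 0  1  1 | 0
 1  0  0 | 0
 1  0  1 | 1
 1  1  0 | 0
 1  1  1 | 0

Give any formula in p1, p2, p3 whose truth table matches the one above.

f is 1 on exactly one input, (1,0,1), whose minterm is p1·¬p2·p3. So f is just that conjunction.

f(p1, p2, p3) = (p1 & ~p2) & p3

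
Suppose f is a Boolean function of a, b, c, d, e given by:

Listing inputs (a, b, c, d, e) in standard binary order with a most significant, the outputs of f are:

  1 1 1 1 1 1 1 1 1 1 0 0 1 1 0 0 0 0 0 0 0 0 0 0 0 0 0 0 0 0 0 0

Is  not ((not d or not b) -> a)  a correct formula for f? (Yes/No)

Check the formula against f row by row:
  a=0, b=0, c=0, d=0, e=0: formula gives 1, f = 1 ✓
  a=0, b=0, c=0, d=0, e=1: formula gives 1, f = 1 ✓
  a=0, b=0, c=0, d=1, e=0: formula gives 1, f = 1 ✓
  a=0, b=0, c=0, d=1, e=1: formula gives 1, f = 1 ✓
  … (the remaining 28 rows also agree.)
No disagreement on any input; they are logically equivalent.

Yes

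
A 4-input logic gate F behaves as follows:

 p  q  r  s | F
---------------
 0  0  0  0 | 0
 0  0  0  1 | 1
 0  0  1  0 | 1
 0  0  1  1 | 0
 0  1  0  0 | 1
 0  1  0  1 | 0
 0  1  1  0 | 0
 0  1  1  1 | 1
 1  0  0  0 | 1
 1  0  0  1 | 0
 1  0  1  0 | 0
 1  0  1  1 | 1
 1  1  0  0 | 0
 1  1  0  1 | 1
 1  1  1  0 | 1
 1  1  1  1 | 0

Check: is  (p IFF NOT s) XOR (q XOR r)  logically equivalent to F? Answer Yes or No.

Test each input against both F and the formula:
  p=0, q=0, r=0, s=0: formula gives 0, F = 0 ✓
  p=0, q=0, r=0, s=1: formula gives 1, F = 1 ✓
  p=0, q=0, r=1, s=0: formula gives 1, F = 1 ✓
  p=0, q=0, r=1, s=1: formula gives 0, F = 0 ✓
  … (the remaining 12 rows also agree.)
Every row agrees, so the formula is equivalent.

Yes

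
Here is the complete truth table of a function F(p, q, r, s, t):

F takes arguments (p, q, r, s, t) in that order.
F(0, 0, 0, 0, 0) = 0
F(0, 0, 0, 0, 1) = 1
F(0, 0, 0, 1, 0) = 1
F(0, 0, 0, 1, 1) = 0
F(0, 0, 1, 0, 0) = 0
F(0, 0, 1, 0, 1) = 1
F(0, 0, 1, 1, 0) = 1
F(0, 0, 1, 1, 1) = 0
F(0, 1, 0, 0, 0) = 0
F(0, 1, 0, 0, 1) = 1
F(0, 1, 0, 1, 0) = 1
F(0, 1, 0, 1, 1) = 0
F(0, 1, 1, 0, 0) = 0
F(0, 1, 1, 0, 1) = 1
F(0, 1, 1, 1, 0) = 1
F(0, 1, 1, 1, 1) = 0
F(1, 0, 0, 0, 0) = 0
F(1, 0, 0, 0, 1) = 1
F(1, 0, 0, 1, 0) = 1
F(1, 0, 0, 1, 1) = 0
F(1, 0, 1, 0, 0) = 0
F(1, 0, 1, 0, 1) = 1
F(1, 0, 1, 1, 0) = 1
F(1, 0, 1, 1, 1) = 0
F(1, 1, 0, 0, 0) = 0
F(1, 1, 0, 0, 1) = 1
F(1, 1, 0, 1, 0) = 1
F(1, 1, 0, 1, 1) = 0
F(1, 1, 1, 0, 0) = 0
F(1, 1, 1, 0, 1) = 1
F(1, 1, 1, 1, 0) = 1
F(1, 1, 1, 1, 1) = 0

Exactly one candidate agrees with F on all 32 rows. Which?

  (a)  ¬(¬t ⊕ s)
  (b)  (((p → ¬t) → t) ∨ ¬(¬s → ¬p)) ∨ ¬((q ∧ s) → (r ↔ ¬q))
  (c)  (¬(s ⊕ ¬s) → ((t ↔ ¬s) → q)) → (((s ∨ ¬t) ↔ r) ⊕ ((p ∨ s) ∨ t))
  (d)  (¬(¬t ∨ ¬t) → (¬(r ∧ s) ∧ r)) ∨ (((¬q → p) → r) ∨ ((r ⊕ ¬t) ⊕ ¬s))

(b) disagrees with F on (0,0,0,1,0) (formula → 0, table → 1); rule it out.
(c) disagrees with F on (0,0,0,0,1) (formula → 0, table → 1); rule it out.
(d) disagrees with F on (0,0,0,0,0) (formula → 1, table → 0); rule it out.
Only (a) survives; checking it on all 32 rows confirms it matches F.

a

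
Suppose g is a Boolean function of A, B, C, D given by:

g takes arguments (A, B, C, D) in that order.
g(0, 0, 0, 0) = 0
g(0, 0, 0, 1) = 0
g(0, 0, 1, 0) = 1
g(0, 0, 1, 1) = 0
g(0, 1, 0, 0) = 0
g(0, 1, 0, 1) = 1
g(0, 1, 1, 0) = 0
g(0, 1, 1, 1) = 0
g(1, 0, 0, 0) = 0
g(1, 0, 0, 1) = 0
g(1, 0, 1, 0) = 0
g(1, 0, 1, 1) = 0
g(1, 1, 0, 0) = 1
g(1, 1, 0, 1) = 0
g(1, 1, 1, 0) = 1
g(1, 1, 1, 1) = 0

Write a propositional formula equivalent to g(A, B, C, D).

g(A, B, C, D) = (((((NOT A AND NOT B) AND C) AND NOT D) OR (((NOT A AND B) AND NOT C) AND D)) OR (((A AND B) AND NOT C) AND NOT D)) OR (((A AND B) AND C) AND NOT D)

g=1 on 4 inputs: (0,0,1,0), (0,1,0,1), (1,1,0,0), (1,1,1,0). Reading each as a conjunction of literals (¬A·¬B·C·¬D, ¬A·B·¬C·D, A·B·¬C·¬D, A·B·C·¬D) and taking the OR gives the canonical DNF.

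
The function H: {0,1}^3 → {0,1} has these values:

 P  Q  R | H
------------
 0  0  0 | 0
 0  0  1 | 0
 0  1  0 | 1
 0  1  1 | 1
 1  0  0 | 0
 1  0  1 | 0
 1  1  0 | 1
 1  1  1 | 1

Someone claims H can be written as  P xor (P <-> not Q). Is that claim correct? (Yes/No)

Yes

Evaluate P xor (P <-> not Q) on each row and compare to H:
  P=0, Q=0, R=0: formula gives 0, H = 0 ✓
  P=0, Q=0, R=1: formula gives 0, H = 0 ✓
  P=0, Q=1, R=0: formula gives 1, H = 1 ✓
  P=0, Q=1, R=1: formula gives 1, H = 1 ✓
  P=1, Q=0, R=0: formula gives 0, H = 0 ✓
  …and likewise for the remaining 3 rows.
Every row agrees, so the formula is equivalent.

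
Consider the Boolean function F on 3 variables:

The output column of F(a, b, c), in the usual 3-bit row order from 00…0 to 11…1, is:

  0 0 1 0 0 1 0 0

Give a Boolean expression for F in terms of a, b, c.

F(a, b, c) = ((not a and b) and not c) or ((a and not b) and c)

The 1-rows are (0,1,0), (1,0,1). Each contributes one minterm — ¬a·b·¬c; a·¬b·c — and their disjunction is a sum-of-products form of F.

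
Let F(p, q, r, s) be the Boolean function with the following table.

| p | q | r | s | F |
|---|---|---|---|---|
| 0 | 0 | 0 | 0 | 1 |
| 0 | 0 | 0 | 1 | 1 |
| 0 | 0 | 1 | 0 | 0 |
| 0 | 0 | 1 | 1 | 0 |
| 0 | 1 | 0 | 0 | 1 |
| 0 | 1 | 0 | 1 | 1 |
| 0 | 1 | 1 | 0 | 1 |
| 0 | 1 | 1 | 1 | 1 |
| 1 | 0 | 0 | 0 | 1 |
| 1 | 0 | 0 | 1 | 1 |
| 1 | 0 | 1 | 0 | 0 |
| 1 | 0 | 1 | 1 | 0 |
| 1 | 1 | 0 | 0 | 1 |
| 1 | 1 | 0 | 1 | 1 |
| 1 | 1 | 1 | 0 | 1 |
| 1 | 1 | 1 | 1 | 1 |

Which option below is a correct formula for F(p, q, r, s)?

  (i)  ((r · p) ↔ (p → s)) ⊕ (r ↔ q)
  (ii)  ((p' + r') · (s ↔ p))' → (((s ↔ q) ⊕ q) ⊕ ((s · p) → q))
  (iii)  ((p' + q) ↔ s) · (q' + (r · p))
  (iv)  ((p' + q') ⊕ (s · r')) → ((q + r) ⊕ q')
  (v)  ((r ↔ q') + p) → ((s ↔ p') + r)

iv

(i) fails at (0,1,0,0): the formula yields 0, F is 1.
(ii) fails at (0,0,1,0): the formula yields 1, F is 0.
(iii) fails at (0,0,0,0): the formula yields 0, F is 1.
(v) fails at (0,0,1,0): the formula yields 1, F is 0.
(iv) is the remaining candidate, and it agrees with F on all 16 inputs.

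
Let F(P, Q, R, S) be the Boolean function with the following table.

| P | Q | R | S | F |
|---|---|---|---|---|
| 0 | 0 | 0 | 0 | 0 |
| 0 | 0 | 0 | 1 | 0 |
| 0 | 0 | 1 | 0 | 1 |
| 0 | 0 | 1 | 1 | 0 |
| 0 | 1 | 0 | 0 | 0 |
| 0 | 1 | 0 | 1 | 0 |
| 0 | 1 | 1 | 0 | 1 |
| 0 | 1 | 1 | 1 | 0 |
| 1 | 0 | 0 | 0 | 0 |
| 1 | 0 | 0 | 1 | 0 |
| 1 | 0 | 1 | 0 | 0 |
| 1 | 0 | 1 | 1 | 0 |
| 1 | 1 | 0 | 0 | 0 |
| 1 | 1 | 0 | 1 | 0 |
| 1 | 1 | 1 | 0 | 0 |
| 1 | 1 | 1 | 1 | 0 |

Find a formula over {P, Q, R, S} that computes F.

F(P, Q, R, S) = (((P' · Q') · R) · S') + (((P' · Q) · R) · S')

The 1-rows are (0,0,1,0), (0,1,1,0). Each contributes one minterm — ¬P·¬Q·R·¬S; ¬P·Q·R·¬S — and their disjunction is a sum-of-products form of F.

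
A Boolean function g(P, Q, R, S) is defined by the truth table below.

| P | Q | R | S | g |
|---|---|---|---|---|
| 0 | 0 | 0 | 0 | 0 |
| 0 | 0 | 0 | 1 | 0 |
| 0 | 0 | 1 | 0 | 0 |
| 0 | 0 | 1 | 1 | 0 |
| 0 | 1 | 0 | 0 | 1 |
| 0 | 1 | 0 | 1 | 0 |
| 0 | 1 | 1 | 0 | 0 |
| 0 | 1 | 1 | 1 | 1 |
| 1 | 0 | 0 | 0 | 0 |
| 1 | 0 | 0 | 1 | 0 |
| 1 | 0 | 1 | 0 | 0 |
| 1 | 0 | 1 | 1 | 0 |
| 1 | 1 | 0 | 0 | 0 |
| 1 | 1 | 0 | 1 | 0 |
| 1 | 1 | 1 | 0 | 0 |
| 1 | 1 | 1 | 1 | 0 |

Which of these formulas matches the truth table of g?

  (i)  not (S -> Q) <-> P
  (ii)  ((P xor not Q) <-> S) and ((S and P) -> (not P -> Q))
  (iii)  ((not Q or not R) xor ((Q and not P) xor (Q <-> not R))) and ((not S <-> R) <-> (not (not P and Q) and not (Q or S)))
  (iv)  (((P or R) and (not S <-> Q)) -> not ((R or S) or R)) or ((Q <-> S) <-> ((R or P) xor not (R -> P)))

(i): at (0,0,0,0) it gives 1, but g = 0 — eliminated.
(ii): at (0,0,0,1) it gives 1, but g = 0 — eliminated.
(iv): at (0,0,0,0) it gives 1, but g = 0 — eliminated.
Only (iii) survives; checking it on all 16 rows confirms it matches g.

iii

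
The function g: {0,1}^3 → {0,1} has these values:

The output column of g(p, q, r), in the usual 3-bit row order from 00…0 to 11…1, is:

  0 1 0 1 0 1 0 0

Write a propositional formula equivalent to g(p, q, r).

Collect the rows where g=1 — (0,0,1), (0,1,1), (1,0,1) — and write one minterm per row: ¬p·¬q·r, ¬p·q·r, p·¬q·r. Their union (logical OR) reproduces the table exactly.

g(p, q, r) = (((NOT p AND NOT q) AND r) OR ((NOT p AND q) AND r)) OR ((p AND NOT q) AND r)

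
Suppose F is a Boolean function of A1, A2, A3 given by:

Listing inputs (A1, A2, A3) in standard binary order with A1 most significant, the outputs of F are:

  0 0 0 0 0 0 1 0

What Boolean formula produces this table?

F(A1, A2, A3) = (A1 · A2) · A3'

F is 1 on exactly one input, (1,1,0), whose minterm is A1·A2·¬A3. So F is just that conjunction.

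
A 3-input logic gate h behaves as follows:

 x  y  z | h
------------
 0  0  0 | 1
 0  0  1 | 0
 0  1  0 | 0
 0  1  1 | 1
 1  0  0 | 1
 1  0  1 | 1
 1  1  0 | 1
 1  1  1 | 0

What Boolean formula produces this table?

h(x, y, z) = ¬((((¬x ∧ ¬y) ∧ z) ∨ ((¬x ∧ y) ∧ ¬z)) ∨ ((x ∧ y) ∧ z))

The 0-rows are (0,0,1), (0,1,0), (1,1,1). Take each as a conjunction (¬x·¬y·z, ¬x·y·¬z, x·y·z), form their disjunction, and complement — that gives a formula that is 1 everywhere h is.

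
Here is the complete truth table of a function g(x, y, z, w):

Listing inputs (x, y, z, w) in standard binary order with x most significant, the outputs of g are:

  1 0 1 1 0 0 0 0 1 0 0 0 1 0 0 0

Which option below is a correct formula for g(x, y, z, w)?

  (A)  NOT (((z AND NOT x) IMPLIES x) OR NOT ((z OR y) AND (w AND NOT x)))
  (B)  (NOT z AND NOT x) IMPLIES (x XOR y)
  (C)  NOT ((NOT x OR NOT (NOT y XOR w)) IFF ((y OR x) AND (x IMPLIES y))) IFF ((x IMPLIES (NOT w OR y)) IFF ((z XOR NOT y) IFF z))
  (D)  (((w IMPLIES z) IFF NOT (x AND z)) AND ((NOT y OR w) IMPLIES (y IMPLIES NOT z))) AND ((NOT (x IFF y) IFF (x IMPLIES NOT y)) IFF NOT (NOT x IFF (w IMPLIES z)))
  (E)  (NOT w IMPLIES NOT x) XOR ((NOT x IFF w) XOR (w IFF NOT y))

(A): at (0,0,0,0) it gives 0, but g = 1 — eliminated.
(B): at (0,0,0,0) it gives 0, but g = 1 — eliminated.
(C): at (0,0,0,0) it gives 0, but g = 1 — eliminated.
(E): at (0,0,0,1) it gives 1, but g = 0 — eliminated.
(D) is the remaining candidate, and it agrees with g on all 16 inputs.

D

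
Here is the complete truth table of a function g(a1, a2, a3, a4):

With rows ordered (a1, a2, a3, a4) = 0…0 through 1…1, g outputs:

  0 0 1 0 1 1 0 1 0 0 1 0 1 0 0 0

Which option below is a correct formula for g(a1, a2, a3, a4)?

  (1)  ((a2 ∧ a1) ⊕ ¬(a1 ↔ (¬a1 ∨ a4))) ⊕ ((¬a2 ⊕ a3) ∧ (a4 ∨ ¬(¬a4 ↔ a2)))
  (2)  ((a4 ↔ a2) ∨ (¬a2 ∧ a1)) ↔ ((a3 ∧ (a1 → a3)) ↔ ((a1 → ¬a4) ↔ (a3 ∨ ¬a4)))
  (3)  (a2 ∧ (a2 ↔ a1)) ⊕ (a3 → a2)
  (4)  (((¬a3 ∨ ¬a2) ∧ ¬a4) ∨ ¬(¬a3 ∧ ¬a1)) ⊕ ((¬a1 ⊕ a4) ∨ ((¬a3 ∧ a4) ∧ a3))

(1) fails at (0,0,1,1): the formula yields 1, g is 0.
(3) fails at (0,0,0,0): the formula yields 1, g is 0.
(4) fails at (0,0,1,0): the formula yields 0, g is 1.
That leaves (2). Evaluating it on every row reproduces the table of g exactly.

2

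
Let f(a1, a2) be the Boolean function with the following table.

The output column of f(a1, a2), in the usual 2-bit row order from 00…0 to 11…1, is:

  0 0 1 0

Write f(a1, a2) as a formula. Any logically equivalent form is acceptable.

f(a1, a2) = a1 and not a2

1 only at (1,0): a1 AND NOT a2.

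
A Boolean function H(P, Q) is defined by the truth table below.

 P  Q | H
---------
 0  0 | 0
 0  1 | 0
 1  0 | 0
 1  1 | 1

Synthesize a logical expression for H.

The output is 1 only when every input is 1 — the AND of all inputs.

H(P, Q) = P and Q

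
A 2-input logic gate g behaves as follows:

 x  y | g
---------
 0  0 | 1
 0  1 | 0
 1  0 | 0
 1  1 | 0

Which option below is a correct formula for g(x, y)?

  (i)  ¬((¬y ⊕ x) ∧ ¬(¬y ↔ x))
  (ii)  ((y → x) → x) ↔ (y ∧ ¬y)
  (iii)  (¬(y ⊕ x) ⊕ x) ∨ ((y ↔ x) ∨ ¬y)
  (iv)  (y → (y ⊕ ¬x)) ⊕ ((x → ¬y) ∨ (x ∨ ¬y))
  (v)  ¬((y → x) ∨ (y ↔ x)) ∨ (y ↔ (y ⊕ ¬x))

(i) fails at (0,0): the formula yields 0, g is 1.
(iii) fails at (1,0): the formula yields 1, g is 0.
(iv) fails at (0,0): the formula yields 0, g is 1.
(v) fails at (0,0): the formula yields 0, g is 1.
Only (ii) survives; checking it on all 4 rows confirms it matches g.

ii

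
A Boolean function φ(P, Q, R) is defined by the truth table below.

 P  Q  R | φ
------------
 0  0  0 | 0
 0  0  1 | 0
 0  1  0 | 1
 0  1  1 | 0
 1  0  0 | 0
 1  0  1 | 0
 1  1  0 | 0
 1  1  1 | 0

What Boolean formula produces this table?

φ(P, Q, R) = (not P and Q) and not R

φ is 1 on exactly one input, (0,1,0), whose minterm is ¬P·Q·¬R. So φ is just that conjunction.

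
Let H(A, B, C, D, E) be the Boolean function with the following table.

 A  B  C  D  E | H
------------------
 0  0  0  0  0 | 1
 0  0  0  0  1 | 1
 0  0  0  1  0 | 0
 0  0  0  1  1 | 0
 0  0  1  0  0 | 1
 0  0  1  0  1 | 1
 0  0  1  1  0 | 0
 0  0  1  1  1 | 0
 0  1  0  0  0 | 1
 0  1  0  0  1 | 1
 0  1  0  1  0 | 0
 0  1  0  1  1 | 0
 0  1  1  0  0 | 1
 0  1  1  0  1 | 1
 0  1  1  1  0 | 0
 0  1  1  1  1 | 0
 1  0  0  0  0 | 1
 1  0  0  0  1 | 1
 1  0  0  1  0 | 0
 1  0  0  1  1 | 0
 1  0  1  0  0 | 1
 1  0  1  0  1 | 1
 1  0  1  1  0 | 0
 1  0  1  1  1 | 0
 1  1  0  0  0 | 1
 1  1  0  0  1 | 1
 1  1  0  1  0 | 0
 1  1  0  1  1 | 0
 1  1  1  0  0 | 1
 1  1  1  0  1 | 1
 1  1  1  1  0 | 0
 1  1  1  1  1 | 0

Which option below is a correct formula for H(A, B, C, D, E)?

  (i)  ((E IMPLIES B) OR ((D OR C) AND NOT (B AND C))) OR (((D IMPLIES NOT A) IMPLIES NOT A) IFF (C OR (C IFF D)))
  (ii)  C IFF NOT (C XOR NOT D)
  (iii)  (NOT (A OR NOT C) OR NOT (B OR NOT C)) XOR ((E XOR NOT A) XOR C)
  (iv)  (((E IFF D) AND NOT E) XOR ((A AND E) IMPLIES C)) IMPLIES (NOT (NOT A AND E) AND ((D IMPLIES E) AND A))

(i): at (0,0,0,1,0) it gives 1, but H = 0 — eliminated.
(iii): at (0,0,0,0,1) it gives 0, but H = 1 — eliminated.
(iv): at (0,0,0,0,1) it gives 0, but H = 1 — eliminated.
That leaves (ii). Evaluating it on every row reproduces the table of H exactly.

ii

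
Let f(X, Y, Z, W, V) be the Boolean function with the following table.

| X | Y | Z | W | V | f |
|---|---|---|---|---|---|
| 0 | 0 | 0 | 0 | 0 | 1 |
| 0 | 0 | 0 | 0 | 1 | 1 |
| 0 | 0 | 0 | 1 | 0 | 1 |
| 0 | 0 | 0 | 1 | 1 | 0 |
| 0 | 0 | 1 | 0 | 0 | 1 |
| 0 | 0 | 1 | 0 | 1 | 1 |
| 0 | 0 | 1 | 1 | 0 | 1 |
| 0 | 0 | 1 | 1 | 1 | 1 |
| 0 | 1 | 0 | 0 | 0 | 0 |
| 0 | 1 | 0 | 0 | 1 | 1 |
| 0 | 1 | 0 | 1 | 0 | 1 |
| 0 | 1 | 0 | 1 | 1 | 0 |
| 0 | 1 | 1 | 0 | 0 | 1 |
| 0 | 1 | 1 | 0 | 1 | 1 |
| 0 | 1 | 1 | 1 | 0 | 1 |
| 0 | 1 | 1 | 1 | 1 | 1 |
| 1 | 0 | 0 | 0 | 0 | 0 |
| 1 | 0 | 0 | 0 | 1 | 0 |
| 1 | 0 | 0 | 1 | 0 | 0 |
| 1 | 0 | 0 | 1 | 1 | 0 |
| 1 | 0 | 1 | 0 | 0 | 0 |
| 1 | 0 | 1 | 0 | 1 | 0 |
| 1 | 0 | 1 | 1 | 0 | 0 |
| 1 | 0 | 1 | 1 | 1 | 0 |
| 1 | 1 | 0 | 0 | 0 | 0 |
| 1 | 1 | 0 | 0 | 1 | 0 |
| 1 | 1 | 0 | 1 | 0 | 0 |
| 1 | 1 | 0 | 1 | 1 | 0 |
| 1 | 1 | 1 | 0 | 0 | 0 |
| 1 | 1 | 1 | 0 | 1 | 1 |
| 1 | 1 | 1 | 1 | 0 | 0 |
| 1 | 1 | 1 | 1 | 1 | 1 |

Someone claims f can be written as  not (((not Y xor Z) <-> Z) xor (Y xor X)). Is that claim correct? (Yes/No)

No

Test each input against both f and the formula:
  X=0, Y=0, Z=0, W=0, V=0: formula gives 1, f = 1 ✓
  X=0, Y=0, Z=0, W=0, V=1: formula gives 1, f = 1 ✓
  X=0, Y=0, Z=0, W=1, V=0: formula gives 1, f = 1 ✓
  X=0, Y=0, Z=0, W=1, V=1: formula gives 1, but f = 0 ✗
Row (0,0,0,1,1) is a counterexample, so the formula is not equivalent to f.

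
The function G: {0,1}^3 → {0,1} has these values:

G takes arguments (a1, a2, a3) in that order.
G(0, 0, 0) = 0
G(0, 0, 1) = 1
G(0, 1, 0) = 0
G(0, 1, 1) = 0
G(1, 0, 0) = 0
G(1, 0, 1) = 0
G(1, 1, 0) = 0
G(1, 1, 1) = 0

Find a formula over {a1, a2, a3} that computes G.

G(a1, a2, a3) = (NOT a1 AND NOT a2) AND a3

G is 1 on exactly one input, (0,0,1), whose minterm is ¬a1·¬a2·a3. So G is just that conjunction.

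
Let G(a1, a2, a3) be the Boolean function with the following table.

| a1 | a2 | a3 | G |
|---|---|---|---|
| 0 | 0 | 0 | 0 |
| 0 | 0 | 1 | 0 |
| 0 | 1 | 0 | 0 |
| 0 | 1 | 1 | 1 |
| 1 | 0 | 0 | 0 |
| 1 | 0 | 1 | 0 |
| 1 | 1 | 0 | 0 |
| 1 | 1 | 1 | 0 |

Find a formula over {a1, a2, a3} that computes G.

G is 1 on exactly one input, (0,1,1), whose minterm is ¬a1·a2·a3. So G is just that conjunction.

G(a1, a2, a3) = (¬a1 ∧ a2) ∧ a3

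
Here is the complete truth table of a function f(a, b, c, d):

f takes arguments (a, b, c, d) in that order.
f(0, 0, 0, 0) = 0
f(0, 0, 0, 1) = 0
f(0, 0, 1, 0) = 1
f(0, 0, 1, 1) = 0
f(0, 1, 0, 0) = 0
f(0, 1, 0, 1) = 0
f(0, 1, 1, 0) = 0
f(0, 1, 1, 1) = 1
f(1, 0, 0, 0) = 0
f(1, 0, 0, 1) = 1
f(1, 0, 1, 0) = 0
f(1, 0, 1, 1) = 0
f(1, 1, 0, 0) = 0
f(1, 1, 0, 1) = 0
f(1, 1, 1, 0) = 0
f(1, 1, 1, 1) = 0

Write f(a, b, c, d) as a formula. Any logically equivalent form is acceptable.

Collect the rows where f=1 — (0,0,1,0), (0,1,1,1), (1,0,0,1) — and write one minterm per row: ¬a·¬b·c·¬d, ¬a·b·c·d, a·¬b·¬c·d. Their union (logical OR) reproduces the table exactly.

f(a, b, c, d) = ((((not a and not b) and c) and not d) or (((not a and b) and c) and d)) or (((a and not b) and not c) and d)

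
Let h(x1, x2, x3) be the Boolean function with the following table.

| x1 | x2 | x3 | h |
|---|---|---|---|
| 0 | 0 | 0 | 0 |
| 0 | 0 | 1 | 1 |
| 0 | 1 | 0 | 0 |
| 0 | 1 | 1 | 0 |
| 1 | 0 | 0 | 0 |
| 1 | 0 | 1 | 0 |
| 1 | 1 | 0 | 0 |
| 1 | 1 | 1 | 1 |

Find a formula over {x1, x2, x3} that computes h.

h(x1, x2, x3) = ((not x1 and not x2) and x3) or ((x1 and x2) and x3)

Collect the rows where h=1 — (0,0,1), (1,1,1) — and write one minterm per row: ¬x1·¬x2·x3, x1·x2·x3. Their union (logical OR) reproduces the table exactly.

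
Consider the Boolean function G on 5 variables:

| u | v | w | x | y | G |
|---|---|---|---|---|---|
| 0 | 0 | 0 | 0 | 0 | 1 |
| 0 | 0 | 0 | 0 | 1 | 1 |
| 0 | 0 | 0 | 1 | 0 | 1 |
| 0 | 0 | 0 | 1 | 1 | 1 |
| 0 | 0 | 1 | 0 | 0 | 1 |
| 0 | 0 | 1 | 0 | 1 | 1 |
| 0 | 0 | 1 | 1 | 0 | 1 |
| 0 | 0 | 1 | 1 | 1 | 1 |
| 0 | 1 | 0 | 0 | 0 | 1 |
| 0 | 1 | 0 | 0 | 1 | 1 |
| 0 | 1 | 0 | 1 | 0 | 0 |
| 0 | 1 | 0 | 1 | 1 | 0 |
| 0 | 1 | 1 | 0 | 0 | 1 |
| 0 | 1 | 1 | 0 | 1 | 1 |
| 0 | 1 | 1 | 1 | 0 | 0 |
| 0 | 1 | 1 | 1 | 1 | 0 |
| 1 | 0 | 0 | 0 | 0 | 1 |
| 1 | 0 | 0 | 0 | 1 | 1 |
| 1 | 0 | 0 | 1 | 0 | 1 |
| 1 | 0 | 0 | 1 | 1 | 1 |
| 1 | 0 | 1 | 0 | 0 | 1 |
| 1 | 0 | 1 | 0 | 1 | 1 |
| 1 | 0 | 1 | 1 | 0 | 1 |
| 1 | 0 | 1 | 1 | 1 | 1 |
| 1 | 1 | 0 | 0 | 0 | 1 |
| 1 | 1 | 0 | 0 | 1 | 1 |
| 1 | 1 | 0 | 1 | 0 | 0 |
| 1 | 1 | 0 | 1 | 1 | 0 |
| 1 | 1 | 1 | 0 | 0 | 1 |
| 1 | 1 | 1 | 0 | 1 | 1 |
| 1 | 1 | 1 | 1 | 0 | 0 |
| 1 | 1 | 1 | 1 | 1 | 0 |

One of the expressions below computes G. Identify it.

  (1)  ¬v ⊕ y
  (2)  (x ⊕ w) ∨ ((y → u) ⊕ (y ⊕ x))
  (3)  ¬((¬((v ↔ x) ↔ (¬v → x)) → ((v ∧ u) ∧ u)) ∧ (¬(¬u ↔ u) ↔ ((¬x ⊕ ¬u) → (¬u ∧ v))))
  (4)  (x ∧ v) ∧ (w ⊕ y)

(1) fails at (0,0,0,0,1): the formula yields 0, G is 1.
(2) fails at (0,0,1,1,0): the formula yields 0, G is 1.
(4) fails at (0,0,0,0,0): the formula yields 0, G is 1.
Only (3) survives; checking it on all 32 rows confirms it matches G.

3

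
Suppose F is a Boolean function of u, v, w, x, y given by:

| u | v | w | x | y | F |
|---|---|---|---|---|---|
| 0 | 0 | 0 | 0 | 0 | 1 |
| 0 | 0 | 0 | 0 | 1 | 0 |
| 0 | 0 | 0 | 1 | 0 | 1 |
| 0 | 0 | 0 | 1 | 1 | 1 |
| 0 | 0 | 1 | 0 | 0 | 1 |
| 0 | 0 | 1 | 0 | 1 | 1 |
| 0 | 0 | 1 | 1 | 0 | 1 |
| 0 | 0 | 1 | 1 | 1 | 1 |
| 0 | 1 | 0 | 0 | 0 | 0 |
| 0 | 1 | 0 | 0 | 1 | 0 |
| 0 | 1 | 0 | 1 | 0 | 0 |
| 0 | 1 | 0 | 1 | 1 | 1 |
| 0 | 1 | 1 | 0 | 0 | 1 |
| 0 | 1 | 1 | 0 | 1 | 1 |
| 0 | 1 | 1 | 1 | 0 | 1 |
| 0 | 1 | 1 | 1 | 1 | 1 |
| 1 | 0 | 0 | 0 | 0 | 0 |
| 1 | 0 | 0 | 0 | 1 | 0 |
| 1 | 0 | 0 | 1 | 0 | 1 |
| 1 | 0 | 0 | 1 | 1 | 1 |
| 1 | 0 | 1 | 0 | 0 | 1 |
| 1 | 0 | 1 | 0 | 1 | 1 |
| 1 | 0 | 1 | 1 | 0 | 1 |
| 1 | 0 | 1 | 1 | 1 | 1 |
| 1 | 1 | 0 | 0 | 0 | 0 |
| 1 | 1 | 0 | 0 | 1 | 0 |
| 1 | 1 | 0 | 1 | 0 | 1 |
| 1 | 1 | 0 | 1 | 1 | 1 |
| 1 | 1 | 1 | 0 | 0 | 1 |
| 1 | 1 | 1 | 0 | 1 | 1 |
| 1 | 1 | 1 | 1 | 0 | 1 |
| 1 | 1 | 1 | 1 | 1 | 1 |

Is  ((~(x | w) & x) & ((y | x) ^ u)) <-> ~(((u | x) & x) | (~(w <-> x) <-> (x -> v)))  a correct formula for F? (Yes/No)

Test each input against both F and the formula:
  u=0, v=0, w=0, x=0, y=0: formula gives 0, but F = 1 ✗
Since they disagree at (0,0,0,0,0), the expression is not a correct formula for F.

No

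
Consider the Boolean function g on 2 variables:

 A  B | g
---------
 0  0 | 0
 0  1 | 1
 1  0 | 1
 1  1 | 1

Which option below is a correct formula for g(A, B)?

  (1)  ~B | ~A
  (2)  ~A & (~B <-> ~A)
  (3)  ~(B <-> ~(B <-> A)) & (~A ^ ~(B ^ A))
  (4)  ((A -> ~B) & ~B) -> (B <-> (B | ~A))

(1) disagrees with g on (0,0) (formula → 1, table → 0); rule it out.
(2) disagrees with g on (0,0) (formula → 1, table → 0); rule it out.
(3) disagrees with g on (0,1) (formula → 0, table → 1); rule it out.
That leaves (4). Evaluating it on every row reproduces the table of g exactly.

4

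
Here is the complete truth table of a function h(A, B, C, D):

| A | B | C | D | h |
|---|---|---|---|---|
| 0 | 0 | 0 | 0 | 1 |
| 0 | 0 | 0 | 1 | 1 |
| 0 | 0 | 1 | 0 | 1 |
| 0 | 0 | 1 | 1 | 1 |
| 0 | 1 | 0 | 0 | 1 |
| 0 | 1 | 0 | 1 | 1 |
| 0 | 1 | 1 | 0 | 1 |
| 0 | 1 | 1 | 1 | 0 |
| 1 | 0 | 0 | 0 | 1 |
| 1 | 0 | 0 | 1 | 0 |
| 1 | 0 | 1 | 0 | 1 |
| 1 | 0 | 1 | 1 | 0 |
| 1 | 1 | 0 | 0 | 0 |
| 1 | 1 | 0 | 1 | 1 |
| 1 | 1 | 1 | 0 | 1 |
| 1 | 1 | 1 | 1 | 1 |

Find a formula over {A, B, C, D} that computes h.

There are just 4 zero rows: (0,1,1,1), (1,0,0,1), (1,0,1,1), (1,1,0,0). Their minterms are ¬A·B·C·D, A·¬B·¬C·D, A·¬B·C·D, A·B·¬C·¬D; the OR of those covers precisely the 0-outputs, and negating it yields h.

h(A, B, C, D) = ~((((((~A & B) & C) & D) | (((A & ~B) & ~C) & D)) | (((A & ~B) & C) & D)) | (((A & B) & ~C) & ~D))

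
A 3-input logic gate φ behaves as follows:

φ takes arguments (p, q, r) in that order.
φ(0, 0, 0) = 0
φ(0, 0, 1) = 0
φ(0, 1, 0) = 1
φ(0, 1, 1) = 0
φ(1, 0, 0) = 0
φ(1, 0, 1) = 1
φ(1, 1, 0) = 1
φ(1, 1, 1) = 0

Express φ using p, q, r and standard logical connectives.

φ(p, q, r) = (((p' · q) · r') + ((p · q') · r)) + ((p · q) · r')

Collect the rows where φ=1 — (0,1,0), (1,0,1), (1,1,0) — and write one minterm per row: ¬p·q·¬r, p·¬q·r, p·q·¬r. Their union (logical OR) reproduces the table exactly.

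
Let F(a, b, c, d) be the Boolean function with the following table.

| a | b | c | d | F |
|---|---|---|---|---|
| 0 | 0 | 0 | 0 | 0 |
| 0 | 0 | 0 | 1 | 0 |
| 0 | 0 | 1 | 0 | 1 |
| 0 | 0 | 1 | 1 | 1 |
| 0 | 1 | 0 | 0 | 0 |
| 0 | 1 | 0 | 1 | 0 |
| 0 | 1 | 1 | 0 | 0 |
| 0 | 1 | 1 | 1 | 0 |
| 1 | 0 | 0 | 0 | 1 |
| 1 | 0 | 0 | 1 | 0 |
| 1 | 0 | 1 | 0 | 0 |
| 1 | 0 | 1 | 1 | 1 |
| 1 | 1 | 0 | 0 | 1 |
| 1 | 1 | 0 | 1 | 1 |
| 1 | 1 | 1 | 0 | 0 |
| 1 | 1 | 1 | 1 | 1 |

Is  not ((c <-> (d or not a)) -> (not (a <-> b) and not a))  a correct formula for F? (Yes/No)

Check the formula against F row by row:
  a=0, b=0, c=0, d=0: formula gives 0, F = 0 ✓
  a=0, b=0, c=0, d=1: formula gives 0, F = 0 ✓
  a=0, b=0, c=1, d=0: formula gives 1, F = 1 ✓
  a=0, b=0, c=1, d=1: formula gives 1, F = 1 ✓
  …
  a=1, b=1, c=0, d=1: formula gives 0, but F = 1 ✗
A single disagreement suffices: at (1,1,0,1) they differ, so the formula does not compute F.

No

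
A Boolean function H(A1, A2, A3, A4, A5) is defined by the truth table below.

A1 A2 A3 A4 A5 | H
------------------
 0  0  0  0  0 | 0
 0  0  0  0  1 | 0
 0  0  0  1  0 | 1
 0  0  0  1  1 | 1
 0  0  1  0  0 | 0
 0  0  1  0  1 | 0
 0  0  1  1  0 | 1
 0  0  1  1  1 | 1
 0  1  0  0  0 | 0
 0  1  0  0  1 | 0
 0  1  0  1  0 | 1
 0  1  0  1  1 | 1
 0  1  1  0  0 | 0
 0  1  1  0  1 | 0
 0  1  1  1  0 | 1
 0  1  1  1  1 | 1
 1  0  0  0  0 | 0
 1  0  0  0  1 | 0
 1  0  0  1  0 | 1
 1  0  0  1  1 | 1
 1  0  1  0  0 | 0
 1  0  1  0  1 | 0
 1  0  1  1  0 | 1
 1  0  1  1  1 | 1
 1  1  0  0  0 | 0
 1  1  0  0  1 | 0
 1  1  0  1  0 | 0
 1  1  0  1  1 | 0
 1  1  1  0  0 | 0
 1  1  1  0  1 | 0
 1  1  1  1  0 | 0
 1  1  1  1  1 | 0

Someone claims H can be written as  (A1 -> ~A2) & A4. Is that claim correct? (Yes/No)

Test each input against both H and the formula:
  A1=0, A2=0, A3=0, A4=0, A5=0: formula gives 0, H = 0 ✓
  A1=0, A2=0, A3=0, A4=0, A5=1: formula gives 0, H = 0 ✓
  A1=0, A2=0, A3=0, A4=1, A5=0: formula gives 1, H = 1 ✓
  A1=0, A2=0, A3=0, A4=1, A5=1: formula gives 1, H = 1 ✓
  …and likewise for the remaining 28 rows.
No disagreement on any input; they are logically equivalent.

Yes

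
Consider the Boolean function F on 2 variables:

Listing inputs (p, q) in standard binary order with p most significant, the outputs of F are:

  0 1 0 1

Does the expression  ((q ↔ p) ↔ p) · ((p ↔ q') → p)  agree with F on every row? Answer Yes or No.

Test each input against both F and the formula:
  p=0, q=0: formula gives 0, F = 0 ✓
  p=0, q=1: formula gives 0, but F = 1 ✗
Row (0,1) is a counterexample, so the formula is not equivalent to F.

No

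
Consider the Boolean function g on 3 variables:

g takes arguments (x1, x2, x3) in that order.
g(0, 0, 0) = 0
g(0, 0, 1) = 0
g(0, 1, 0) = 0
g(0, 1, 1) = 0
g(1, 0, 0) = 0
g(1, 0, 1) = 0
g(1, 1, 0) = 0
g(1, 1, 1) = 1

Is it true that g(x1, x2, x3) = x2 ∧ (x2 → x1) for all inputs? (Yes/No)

No

Check the formula against g row by row:
  x1=0, x2=0, x3=0: formula gives 0, g = 0 ✓
  x1=0, x2=0, x3=1: formula gives 0, g = 0 ✓
  x1=0, x2=1, x3=0: formula gives 0, g = 0 ✓
  x1=0, x2=1, x3=1: formula gives 0, g = 0 ✓
  x1=1, x2=0, x3=0: formula gives 0, g = 0 ✓
  …
  x1=1, x2=1, x3=0: formula gives 1, but g = 0 ✗
Since they disagree at (1,1,0), the expression is not a correct formula for g.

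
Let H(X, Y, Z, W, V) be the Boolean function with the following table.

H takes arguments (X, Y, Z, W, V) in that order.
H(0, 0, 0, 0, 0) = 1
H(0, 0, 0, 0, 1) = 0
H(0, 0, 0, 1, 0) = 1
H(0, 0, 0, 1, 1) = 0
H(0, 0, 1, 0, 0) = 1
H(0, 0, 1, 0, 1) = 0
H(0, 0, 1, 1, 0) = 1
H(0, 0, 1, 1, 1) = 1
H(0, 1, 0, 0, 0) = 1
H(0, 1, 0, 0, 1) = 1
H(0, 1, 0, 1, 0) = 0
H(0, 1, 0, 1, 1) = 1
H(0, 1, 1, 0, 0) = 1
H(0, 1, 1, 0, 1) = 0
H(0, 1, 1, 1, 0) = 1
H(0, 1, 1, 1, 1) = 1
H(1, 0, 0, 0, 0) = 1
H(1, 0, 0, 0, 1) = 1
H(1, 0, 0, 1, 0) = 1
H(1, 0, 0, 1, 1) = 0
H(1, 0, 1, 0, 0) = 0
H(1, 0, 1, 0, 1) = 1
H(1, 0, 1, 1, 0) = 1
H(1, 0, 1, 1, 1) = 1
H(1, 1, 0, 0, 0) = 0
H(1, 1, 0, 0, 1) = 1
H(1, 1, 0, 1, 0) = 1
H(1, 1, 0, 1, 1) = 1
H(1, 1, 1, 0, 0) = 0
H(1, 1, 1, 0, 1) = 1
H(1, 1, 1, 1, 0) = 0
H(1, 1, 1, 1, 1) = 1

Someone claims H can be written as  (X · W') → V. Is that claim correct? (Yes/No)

Evaluate (X · W') → V on each row and compare to H:
  X=0, Y=0, Z=0, W=0, V=0: formula gives 1, H = 1 ✓
  X=0, Y=0, Z=0, W=0, V=1: formula gives 1, but H = 0 ✗
Since they disagree at (0,0,0,0,1), the expression is not a correct formula for H.

No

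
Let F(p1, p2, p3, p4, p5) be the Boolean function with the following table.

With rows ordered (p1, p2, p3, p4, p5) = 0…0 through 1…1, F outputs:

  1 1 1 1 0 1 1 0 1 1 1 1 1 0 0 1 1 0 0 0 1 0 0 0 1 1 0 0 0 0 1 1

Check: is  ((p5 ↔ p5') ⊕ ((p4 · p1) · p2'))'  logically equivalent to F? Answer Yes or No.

No

Test each input against both F and the formula:
  p1=0, p2=0, p3=0, p4=0, p5=0: formula gives 1, F = 1 ✓
  p1=0, p2=0, p3=0, p4=0, p5=1: formula gives 1, F = 1 ✓
  p1=0, p2=0, p3=0, p4=1, p5=0: formula gives 1, F = 1 ✓
  p1=0, p2=0, p3=0, p4=1, p5=1: formula gives 1, F = 1 ✓
  p1=0, p2=0, p3=1, p4=0, p5=0: formula gives 1, but F = 0 ✗
Row (0,0,1,0,0) is a counterexample, so the formula is not equivalent to F.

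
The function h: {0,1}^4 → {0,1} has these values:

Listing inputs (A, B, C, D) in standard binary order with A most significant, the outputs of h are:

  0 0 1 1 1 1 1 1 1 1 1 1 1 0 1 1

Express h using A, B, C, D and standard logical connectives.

h(A, B, C, D) = not (((((not A and not B) and not C) and not D) or (((not A and not B) and not C) and D)) or (((A and B) and not C) and D))

h is 0 on only 3 rows — (0,0,0,0), (0,0,0,1), (1,1,0,1). Writing each as a minterm (¬A·¬B·¬C·¬D, ¬A·¬B·¬C·D, A·B·¬C·D) and OR-ing them characterizes exactly where h=0, so h is the negation of that disjunction.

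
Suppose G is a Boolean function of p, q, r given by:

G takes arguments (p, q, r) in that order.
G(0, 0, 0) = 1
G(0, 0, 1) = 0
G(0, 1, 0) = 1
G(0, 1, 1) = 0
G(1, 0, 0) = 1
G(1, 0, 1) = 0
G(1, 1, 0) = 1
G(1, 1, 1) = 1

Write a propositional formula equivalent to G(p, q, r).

G(p, q, r) = ((((p' · q') · r) + ((p' · q) · r)) + ((p · q') · r))'

The 0-rows are (0,0,1), (0,1,1), (1,0,1). Take each as a conjunction (¬p·¬q·r, ¬p·q·r, p·¬q·r), form their disjunction, and complement — that gives a formula that is 1 everywhere G is.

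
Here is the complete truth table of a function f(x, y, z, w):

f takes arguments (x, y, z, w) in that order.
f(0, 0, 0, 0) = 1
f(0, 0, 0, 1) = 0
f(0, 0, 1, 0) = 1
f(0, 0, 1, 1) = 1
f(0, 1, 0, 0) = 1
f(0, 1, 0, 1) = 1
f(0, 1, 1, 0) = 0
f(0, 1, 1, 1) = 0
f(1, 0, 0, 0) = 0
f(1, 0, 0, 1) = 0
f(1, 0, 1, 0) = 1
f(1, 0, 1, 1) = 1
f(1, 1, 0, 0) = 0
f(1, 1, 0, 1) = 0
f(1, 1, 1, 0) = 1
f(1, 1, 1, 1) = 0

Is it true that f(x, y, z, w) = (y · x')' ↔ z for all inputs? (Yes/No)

No

Test each input against both f and the formula:
  x=0, y=0, z=0, w=0: formula gives 0, but f = 1 ✗
Row (0,0,0,0) is a counterexample, so the formula is not equivalent to f.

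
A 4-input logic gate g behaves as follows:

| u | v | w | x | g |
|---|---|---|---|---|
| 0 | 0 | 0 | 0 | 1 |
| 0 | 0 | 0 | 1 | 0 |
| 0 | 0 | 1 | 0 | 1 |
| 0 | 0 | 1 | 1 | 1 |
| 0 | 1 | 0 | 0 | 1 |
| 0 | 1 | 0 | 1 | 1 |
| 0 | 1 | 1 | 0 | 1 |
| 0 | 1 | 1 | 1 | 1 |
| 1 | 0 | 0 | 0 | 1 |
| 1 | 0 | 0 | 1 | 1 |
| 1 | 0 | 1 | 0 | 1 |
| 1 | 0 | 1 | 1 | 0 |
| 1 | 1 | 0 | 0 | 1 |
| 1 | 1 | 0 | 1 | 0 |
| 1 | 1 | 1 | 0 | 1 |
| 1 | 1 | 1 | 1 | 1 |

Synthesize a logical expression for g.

g(u, v, w, x) = NOT (((((NOT u AND NOT v) AND NOT w) AND x) OR (((u AND NOT v) AND w) AND x)) OR (((u AND v) AND NOT w) AND x))

g is 0 on only 3 rows — (0,0,0,1), (1,0,1,1), (1,1,0,1). Writing each as a minterm (¬u·¬v·¬w·x, u·¬v·w·x, u·v·¬w·x) and OR-ing them characterizes exactly where g=0, so g is the negation of that disjunction.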